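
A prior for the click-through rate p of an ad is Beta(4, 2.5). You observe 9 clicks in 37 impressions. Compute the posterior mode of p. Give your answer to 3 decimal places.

Prior: Beta(4, 2.5).
Data: 9 successes in 37 trials. The binomial likelihood contributes p^9(1−p)^28, so the posterior is Beta(4+9, 2.5+28) = Beta(13, 30.5).
For Beta(a, b) with a, b > 1 the mode is (a−1)/(a+b−2) = 12/41.5 ≈ 0.289.

p̂_MAP = 0.289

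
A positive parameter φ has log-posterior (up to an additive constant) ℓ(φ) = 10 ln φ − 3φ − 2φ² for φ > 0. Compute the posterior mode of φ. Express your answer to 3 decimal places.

φ̂_MAP = 1.250

ℓ'(φ) = 10/φ − 3 − 4φ. Setting this to zero and multiplying by φ: 4φ² + 3φ − 10 = 0.
φ = (−3 + √(3² + 4·4·10)) / (2·4) = (−3 + √169) / 8 = (−3 + 13)/8 = 5/4.
ℓ''(φ) = −10/φ² − 4 < 0, confirming a maximum.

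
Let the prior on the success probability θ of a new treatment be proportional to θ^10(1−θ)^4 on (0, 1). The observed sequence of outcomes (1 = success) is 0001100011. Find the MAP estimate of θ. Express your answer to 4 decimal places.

θ̂_MAP = 0.5833

The prior density ∝ θ^10(1−θ)^4 is the kernel of Beta(11, 5).
Data: 4 successes in 10 trials (from the sequence). The binomial likelihood contributes θ^4(1−θ)^6, so the posterior is Beta(11+4, 5+6) = Beta(15, 11).
For Beta(a, b) with a, b > 1 the mode is (a−1)/(a+b−2) = 14/24 ≈ 0.5833.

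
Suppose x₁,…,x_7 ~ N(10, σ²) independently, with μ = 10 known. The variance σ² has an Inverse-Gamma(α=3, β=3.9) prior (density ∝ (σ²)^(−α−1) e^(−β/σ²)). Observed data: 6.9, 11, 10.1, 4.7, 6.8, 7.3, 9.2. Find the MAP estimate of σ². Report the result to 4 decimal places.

Sum of squared deviations about the known mean: SS = (6.9−10)² + (11−10)² + (10.1−10)² + (4.7−10)² + (6.8−10)² + (7.3−10)² + (9.2−10)² = 56.88.
The Normal likelihood contributes (σ²)^(−n/2) exp(−SS/(2σ²)), so the posterior is Inverse-Gamma(α + n/2, β + SS/2) = Inverse-Gamma(6.5, 32.34).
The mode of Inverse-Gamma(a, b) is b/(a+1) = 32.34/7.5 ≈ 4.3120.

σ̂²_MAP = 4.3120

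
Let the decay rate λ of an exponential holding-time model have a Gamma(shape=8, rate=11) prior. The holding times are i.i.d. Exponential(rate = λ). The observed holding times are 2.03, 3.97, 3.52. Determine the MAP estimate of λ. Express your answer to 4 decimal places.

The Exponential(rate=λ) likelihood is ∝ λ^n e^(−λΣtᵢ). Here n = 3 and Σtᵢ = 2.03 + 3.97 + 3.52 = 9.52.
Posterior ∝ λ^7e^(−11λ) · λ^3e^(−9.52λ) = λ^10e^(−20.52λ), i.e. Gamma(11, 20.52).
Mode = (a−1)/b = 10/20.52 ≈ 0.4873.

λ̂_MAP = 0.4873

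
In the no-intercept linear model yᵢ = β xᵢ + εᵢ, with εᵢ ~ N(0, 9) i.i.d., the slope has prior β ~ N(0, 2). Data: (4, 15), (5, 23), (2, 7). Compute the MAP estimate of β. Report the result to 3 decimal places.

β̂_MAP = 3.818

log p(β | y) = −Σ(yᵢ − βxᵢ)²/(2·9) − β²/(2·2) + const.
Setting the derivative to zero: Σxᵢ(yᵢ − βxᵢ)/9 − β/2 = 0, so β = Σxᵢyᵢ / (Σxᵢ² + σ²/τ²).
Σxᵢyᵢ = 4·15 + 5·23 + 2·7 = 189; Σxᵢ² = 45; σ²/τ² = 4.5.
β̂_MAP = 189 / (45 + 4.5) = 189/49.5 ≈ 3.818.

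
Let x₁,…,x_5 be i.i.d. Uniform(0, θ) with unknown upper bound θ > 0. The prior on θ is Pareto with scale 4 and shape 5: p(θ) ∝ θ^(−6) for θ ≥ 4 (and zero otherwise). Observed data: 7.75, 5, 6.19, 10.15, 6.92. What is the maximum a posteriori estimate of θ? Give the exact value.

The Uniform(0, θ) likelihood is θ^(−n) for θ ≥ max(xᵢ), zero otherwise. Here max(xᵢ) = 10.15.
Posterior ∝ θ^(−6) · θ^(−5) = θ^(−11) on θ ≥ max(4, 10.15) = 10.15.
This density is strictly decreasing in θ, so the posterior mode lies at the lower boundary of the support.

θ̂_MAP = 10.15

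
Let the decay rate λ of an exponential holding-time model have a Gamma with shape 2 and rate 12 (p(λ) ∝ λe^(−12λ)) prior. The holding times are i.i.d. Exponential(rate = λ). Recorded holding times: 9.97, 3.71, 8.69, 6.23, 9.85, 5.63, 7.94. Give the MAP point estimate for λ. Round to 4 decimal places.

λ̂_MAP = 0.1250

The Exponential(rate=λ) likelihood is ∝ λ^n e^(−λΣtᵢ). Here n = 7 and Σtᵢ = 9.97 + 3.71 + 8.69 + 6.23 + 9.85 + 5.63 + 7.94 = 52.02.
Posterior ∝ λe^(−12λ) · λ^7e^(−52.02λ) = λ^8e^(−64.02λ), i.e. Gamma(9, 64.02).
Mode = (a−1)/b = 8/64.02 ≈ 0.1250.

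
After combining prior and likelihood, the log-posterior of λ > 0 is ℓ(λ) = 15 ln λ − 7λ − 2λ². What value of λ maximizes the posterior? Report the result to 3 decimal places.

ℓ'(λ) = 15/λ − 7 − 4λ. Setting this to zero and multiplying by λ: 4λ² + 7λ − 15 = 0.
λ = (−7 + √(7² + 4·4·15)) / (2·4) = (−7 + √289) / 8 = (−7 + 17)/8 = 5/4.
ℓ''(λ) = −15/λ² − 4 < 0, confirming a maximum.

λ̂_MAP = 1.250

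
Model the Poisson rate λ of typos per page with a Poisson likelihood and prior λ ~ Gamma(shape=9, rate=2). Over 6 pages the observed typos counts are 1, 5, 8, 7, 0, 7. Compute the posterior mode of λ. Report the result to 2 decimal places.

Σxᵢ = 1+5+8+7+0+7 = 28, with n = 6.
Posterior ∝ λ^8e^(−2λ) · λ^28e^(−6λ) = λ^36e^(−8λ), i.e. Gamma(shape=37, rate=8).
The mode of a Gamma(a, b) with a ≥ 1 (shape–rate) is (a−1)/b = 36/8 ≈ 4.50.

λ̂_MAP = 4.50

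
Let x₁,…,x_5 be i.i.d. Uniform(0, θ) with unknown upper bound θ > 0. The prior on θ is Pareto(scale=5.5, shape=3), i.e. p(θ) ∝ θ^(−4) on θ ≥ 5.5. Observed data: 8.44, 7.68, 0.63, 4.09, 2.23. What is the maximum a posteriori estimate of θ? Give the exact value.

θ̂_MAP = 8.44

The Uniform(0, θ) likelihood is θ^(−n) for θ ≥ max(xᵢ), zero otherwise. Here max(xᵢ) = 8.44.
Posterior ∝ θ^(−4) · θ^(−5) = θ^(−9) on θ ≥ max(5.5, 8.44) = 8.44.
This density is strictly decreasing in θ, so the posterior mode lies at the lower boundary of the support.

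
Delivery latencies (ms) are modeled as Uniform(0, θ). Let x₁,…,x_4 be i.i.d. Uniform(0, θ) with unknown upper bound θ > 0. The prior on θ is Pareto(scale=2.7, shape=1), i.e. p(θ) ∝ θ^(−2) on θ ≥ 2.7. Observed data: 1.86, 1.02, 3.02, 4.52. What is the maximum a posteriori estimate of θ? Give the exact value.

The Uniform(0, θ) likelihood is θ^(−n) for θ ≥ max(xᵢ), zero otherwise. Here max(xᵢ) = 4.52.
Posterior ∝ θ^(−2) · θ^(−4) = θ^(−6) on θ ≥ max(2.7, 4.52) = 4.52.
This density is strictly decreasing in θ, so the posterior mode lies at the lower boundary of the support.

θ̂_MAP = 4.52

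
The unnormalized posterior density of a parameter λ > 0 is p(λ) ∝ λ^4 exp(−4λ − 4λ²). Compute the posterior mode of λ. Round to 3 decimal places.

ℓ'(λ) = 4/λ − 4 − 8λ. Setting this to zero and multiplying by λ: 8λ² + 4λ − 4 = 0.
λ = (−4 + √(4² + 4·8·4)) / (2·8) = (−4 + √144) / 16 = (−4 + 12)/16 = 1/2.
ℓ''(λ) = −4/λ² − 8 < 0, confirming a maximum.

λ̂_MAP = 0.500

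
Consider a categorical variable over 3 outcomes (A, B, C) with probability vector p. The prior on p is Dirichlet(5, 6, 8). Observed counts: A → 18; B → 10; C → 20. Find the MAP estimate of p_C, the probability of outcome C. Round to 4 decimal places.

The posterior is Dirichlet(αᵢ + nᵢ) = Dirichlet(23, 16, 28).
For a Dirichlet(a₁,…,a_K) with all aᵢ > 1, the mode has j-th component (aⱼ − 1)/(Σaᵢ − K).
Here Σaᵢ = 67 and K = 3, so p_C = (28 − 1)/(67 − 3) = 27/64 ≈ 0.4219.

MAP estimate of p_C = 0.4219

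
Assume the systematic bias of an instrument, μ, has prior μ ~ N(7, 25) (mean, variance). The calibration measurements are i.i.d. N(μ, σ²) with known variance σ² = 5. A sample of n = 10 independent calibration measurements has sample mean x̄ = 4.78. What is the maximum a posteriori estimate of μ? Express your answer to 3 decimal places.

μ̂_MAP = 4.824

n = 10, x̄ = 4.78.
For a Normal prior and Normal likelihood with known variance, the posterior is Normal; its mode equals its mean, the precision-weighted average.
Prior precision 1/σ₀² = 1/25 = 0.04; data precision n/σ² = 10/5 = 2.
μ̂ = (0.04·7 + 2·4.78) / (0.04 + 2) = 9.84/2.04 = 82/17 ≈ 4.824.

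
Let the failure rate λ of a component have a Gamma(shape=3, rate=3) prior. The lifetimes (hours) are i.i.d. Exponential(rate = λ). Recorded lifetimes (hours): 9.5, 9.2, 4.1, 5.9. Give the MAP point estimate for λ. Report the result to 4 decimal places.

λ̂_MAP = 0.1893

The Exponential(rate=λ) likelihood is ∝ λ^n e^(−λΣtᵢ). Here n = 4 and Σtᵢ = 9.5 + 9.2 + 4.1 + 5.9 = 28.7.
Posterior ∝ λ^2e^(−3λ) · λ^4e^(−28.7λ) = λ^6e^(−31.7λ), i.e. Gamma(7, 31.7).
Mode = (a−1)/b = 6/31.7 ≈ 0.1893.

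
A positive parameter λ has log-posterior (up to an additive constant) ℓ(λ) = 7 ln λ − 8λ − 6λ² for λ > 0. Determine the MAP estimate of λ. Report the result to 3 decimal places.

ℓ'(λ) = 7/λ − 8 − 12λ. Setting this to zero and multiplying by λ: 12λ² + 8λ − 7 = 0.
λ = (−8 + √(8² + 4·12·7)) / (2·12) = (−8 + √400) / 24 = (−8 + 20)/24 = 1/2.
ℓ''(λ) = −7/λ² − 12 < 0, confirming a maximum.

λ̂_MAP = 0.500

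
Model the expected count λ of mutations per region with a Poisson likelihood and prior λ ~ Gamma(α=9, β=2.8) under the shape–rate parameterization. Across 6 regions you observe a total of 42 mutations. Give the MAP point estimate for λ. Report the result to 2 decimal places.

λ̂_MAP = 5.68

Σxᵢ = 42, n = 6.
Posterior ∝ λ^8e^(−2.8λ) · λ^42e^(−6λ) = λ^50e^(−8.8λ), i.e. Gamma(shape=51, rate=8.8).
The mode of a Gamma(a, b) with a ≥ 1 (shape–rate) is (a−1)/b = 50/8.8 ≈ 5.68.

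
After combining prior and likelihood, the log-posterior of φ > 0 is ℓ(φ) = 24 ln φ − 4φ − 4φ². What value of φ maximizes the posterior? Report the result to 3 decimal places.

ℓ'(φ) = 24/φ − 4 − 8φ. Setting this to zero and multiplying by φ: 8φ² + 4φ − 24 = 0.
φ = (−4 + √(4² + 4·8·24)) / (2·8) = (−4 + √784) / 16 = (−4 + 28)/16 = 3/2.
ℓ''(φ) = −24/φ² − 8 < 0, confirming a maximum.

φ̂_MAP = 1.500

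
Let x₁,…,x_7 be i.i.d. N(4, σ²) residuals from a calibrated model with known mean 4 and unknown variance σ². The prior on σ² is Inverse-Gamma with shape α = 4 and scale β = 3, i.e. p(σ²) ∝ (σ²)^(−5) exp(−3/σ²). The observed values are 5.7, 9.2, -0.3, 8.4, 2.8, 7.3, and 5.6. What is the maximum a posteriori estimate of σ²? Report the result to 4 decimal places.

σ̂²_MAP = 5.2159

Sum of squared deviations about the known mean: SS = (5.7−4)² + (9.2−4)² + (-0.3−4)² + (8.4−4)² + (2.8−4)² + (7.3−4)² + (5.6−4)² = 82.67.
The Normal likelihood contributes (σ²)^(−n/2) exp(−SS/(2σ²)), so the posterior is Inverse-Gamma(α + n/2, β + SS/2) = Inverse-Gamma(7.5, 44.335).
The mode of Inverse-Gamma(a, b) is b/(a+1) = 44.335/8.5 ≈ 5.2159.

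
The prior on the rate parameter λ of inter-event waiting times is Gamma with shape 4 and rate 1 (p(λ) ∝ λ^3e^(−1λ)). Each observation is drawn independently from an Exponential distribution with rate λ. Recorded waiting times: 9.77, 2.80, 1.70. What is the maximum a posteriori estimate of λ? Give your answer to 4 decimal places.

The Exponential(rate=λ) likelihood is ∝ λ^n e^(−λΣtᵢ). Here n = 3 and Σtᵢ = 9.77 + 2.80 + 1.70 = 14.27.
Posterior ∝ λ^3e^(−1λ) · λ^3e^(−14.27λ) = λ^6e^(−15.27λ), i.e. Gamma(7, 15.27).
Mode = (a−1)/b = 6/15.27 ≈ 0.3929.

λ̂_MAP = 0.3929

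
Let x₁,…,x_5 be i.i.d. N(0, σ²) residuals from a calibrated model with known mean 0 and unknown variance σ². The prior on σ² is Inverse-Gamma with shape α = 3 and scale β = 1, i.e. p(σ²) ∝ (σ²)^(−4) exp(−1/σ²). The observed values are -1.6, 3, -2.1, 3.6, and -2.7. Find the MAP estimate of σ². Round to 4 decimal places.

σ̂²_MAP = 2.9400

Sum of squared deviations about the known mean: SS = (-1.6−0)² + (3−0)² + (-2.1−0)² + (3.6−0)² + (-2.7−0)² = 36.22.
The Normal likelihood contributes (σ²)^(−n/2) exp(−SS/(2σ²)), so the posterior is Inverse-Gamma(α + n/2, β + SS/2) = Inverse-Gamma(5.5, 19.11).
The mode of Inverse-Gamma(a, b) is b/(a+1) = 19.11/6.5 ≈ 2.9400.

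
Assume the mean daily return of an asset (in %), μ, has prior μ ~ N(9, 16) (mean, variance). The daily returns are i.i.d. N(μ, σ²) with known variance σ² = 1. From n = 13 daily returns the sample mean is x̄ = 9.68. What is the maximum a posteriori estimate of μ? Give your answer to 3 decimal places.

μ̂_MAP = 9.677

n = 13, x̄ = 9.68.
For a Normal prior and Normal likelihood with known variance, the posterior is Normal; its mode equals its mean, the precision-weighted average.
Prior precision 1/σ₀² = 1/16 = 0.0625; data precision n/σ² = 13/1 = 13.
μ̂ = (0.0625·9 + 13·9.68) / (0.0625 + 13) = 126.4025/13.0625 = 50561/5225 ≈ 9.677.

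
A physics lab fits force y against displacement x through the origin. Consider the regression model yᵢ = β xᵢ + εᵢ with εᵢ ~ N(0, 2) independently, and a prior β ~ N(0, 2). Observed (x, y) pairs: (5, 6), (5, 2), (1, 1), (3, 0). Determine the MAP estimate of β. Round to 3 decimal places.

log p(β | y) = −Σ(yᵢ − βxᵢ)²/(2·2) − β²/(2·2) + const.
Setting the derivative to zero: Σxᵢ(yᵢ − βxᵢ)/2 − β/2 = 0, so β = Σxᵢyᵢ / (Σxᵢ² + σ²/τ²).
Σxᵢyᵢ = 5·6 + 5·2 + 1·1 + 3·0 = 41; Σxᵢ² = 60; σ²/τ² = 1.
β̂_MAP = 41 / (60 + 1) = 41/61 ≈ 0.672.

β̂_MAP = 0.672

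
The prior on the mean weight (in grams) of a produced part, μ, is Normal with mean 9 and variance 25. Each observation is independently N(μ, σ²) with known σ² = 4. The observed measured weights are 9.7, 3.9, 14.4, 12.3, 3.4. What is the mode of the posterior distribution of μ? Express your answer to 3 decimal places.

μ̂_MAP = 8.748

n = 5; x̄ = (9.7 + 3.9 + 14.4 + 12.3 + 3.4)/5 = 43.7/5 = 8.74.
For a Normal prior and Normal likelihood with known variance, the posterior is Normal; its mode equals its mean, the precision-weighted average.
Prior precision 1/σ₀² = 1/25 = 0.04; data precision n/σ² = 5/4 = 1.25.
μ̂ = (0.04·9 + 1.25·8.74) / (0.04 + 1.25) = 11.285/1.29 = 2257/258 ≈ 8.748.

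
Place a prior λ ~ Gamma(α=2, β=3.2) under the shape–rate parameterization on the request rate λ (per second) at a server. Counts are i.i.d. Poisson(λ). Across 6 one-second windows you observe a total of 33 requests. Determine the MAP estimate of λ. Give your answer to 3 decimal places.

λ̂_MAP = 3.696

Σxᵢ = 33, n = 6.
Posterior ∝ λe^(−3.2λ) · λ^33e^(−6λ) = λ^34e^(−9.2λ), i.e. Gamma(shape=35, rate=9.2).
The mode of a Gamma(a, b) with a ≥ 1 (shape–rate) is (a−1)/b = 34/9.2 ≈ 3.696.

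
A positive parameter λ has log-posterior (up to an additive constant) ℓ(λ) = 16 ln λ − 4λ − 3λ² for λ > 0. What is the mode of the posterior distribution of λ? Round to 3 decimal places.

λ̂_MAP = 1.333

ℓ'(λ) = 16/λ − 4 − 6λ. Setting this to zero and multiplying by λ: 6λ² + 4λ − 16 = 0.
λ = (−4 + √(4² + 4·6·16)) / (2·6) = (−4 + √400) / 12 = (−4 + 20)/12 = 4/3.
ℓ''(λ) = −16/λ² − 6 < 0, confirming a maximum.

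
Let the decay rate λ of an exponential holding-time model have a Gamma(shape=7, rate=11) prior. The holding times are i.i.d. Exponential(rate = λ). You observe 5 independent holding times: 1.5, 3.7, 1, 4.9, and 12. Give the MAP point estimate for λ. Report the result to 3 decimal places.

λ̂_MAP = 0.323

The Exponential(rate=λ) likelihood is ∝ λ^n e^(−λΣtᵢ). Here n = 5 and Σtᵢ = 1.5 + 3.7 + 1 + 4.9 + 12 = 23.1.
Posterior ∝ λ^6e^(−11λ) · λ^5e^(−23.1λ) = λ^11e^(−34.1λ), i.e. Gamma(12, 34.1).
Mode = (a−1)/b = 11/34.1 ≈ 0.323.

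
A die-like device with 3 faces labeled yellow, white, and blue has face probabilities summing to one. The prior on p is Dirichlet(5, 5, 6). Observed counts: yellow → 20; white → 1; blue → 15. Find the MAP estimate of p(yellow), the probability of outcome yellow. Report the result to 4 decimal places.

The posterior is Dirichlet(αᵢ + nᵢ) = Dirichlet(25, 6, 21).
For a Dirichlet(a₁,…,a_K) with all aᵢ > 1, the mode has j-th component (aⱼ − 1)/(Σaᵢ − K).
Here Σaᵢ = 52 and K = 3, so p(yellow) = (25 − 1)/(52 − 3) = 24/49 ≈ 0.4898.

MAP estimate of p(yellow) = 0.4898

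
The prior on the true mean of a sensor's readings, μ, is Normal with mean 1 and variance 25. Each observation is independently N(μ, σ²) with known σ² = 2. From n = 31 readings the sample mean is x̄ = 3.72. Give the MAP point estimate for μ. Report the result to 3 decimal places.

n = 31, x̄ = 3.72.
For a Normal prior and Normal likelihood with known variance, the posterior is Normal; its mode equals its mean, the precision-weighted average.
Prior precision 1/σ₀² = 1/25 = 0.04; data precision n/σ² = 31/2 = 15.5.
μ̂ = (0.04·1 + 15.5·3.72) / (0.04 + 15.5) = 57.7/15.54 = 2885/777 ≈ 3.713.

μ̂_MAP = 3.713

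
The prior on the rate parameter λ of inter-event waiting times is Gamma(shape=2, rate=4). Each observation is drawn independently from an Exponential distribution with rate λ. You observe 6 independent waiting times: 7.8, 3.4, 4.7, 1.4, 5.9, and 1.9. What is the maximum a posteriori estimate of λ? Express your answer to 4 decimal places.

λ̂_MAP = 0.2405

The Exponential(rate=λ) likelihood is ∝ λ^n e^(−λΣtᵢ). Here n = 6 and Σtᵢ = 7.8 + 3.4 + 4.7 + 1.4 + 5.9 + 1.9 = 25.1.
Posterior ∝ λe^(−4λ) · λ^6e^(−25.1λ) = λ^7e^(−29.1λ), i.e. Gamma(8, 29.1).
Mode = (a−1)/b = 7/29.1 ≈ 0.2405.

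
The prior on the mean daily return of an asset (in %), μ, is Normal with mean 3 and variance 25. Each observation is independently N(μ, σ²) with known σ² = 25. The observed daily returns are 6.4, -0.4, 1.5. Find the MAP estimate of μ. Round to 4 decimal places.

n = 3; x̄ = (6.4 + (-0.4) + 1.5)/3 = 7.5/3 = 2.5.
For a Normal prior and Normal likelihood with known variance, the posterior is Normal; its mode equals its mean, the precision-weighted average.
Prior precision 1/σ₀² = 1/25 = 0.04; data precision n/σ² = 3/25 = 0.12.
μ̂ = (0.04·3 + 0.12·2.5) / (0.04 + 0.12) = 0.42/0.16 = 2.6250.

μ̂_MAP = 2.6250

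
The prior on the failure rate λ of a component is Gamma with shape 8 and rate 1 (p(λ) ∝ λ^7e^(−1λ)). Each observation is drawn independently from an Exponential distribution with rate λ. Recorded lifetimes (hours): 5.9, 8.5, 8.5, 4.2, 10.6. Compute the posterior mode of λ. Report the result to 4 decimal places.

The Exponential(rate=λ) likelihood is ∝ λ^n e^(−λΣtᵢ). Here n = 5 and Σtᵢ = 5.9 + 8.5 + 8.5 + 4.2 + 10.6 = 37.7.
Posterior ∝ λ^7e^(−1λ) · λ^5e^(−37.7λ) = λ^12e^(−38.7λ), i.e. Gamma(13, 38.7).
Mode = (a−1)/b = 12/38.7 ≈ 0.3101.

λ̂_MAP = 0.3101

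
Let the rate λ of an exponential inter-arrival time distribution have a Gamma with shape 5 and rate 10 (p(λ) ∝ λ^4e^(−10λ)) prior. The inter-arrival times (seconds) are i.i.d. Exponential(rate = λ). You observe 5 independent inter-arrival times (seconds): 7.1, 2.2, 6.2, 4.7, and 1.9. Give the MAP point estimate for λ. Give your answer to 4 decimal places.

The Exponential(rate=λ) likelihood is ∝ λ^n e^(−λΣtᵢ). Here n = 5 and Σtᵢ = 7.1 + 2.2 + 6.2 + 4.7 + 1.9 = 22.1.
Posterior ∝ λ^4e^(−10λ) · λ^5e^(−22.1λ) = λ^9e^(−32.1λ), i.e. Gamma(10, 32.1).
Mode = (a−1)/b = 9/32.1 ≈ 0.2804.

λ̂_MAP = 0.2804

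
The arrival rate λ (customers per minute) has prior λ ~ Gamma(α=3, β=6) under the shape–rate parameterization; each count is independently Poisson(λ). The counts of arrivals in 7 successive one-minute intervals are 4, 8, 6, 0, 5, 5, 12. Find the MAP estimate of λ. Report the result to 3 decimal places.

λ̂_MAP = 3.231

Σxᵢ = 4+8+6+0+5+5+12 = 40, with n = 7.
Posterior ∝ λ^2e^(−6λ) · λ^40e^(−7λ) = λ^42e^(−13λ), i.e. Gamma(shape=43, rate=13).
The mode of a Gamma(a, b) with a ≥ 1 (shape–rate) is (a−1)/b = 42/13 ≈ 3.231.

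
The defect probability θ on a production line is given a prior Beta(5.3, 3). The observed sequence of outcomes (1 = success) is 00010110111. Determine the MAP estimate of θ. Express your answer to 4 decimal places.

Prior: Beta(5.3, 3).
Data: 6 successes in 11 trials (from the sequence). The binomial likelihood contributes θ^6(1−θ)^5, so the posterior is Beta(5.3+6, 3+5) = Beta(11.3, 8).
For Beta(a, b) with a, b > 1 the mode is (a−1)/(a+b−2) = 10.3/17.3 ≈ 0.5954.

θ̂_MAP = 0.5954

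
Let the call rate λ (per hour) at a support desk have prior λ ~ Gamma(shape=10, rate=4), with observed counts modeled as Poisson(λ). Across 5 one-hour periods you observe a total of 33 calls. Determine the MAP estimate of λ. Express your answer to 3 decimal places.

Σxᵢ = 33, n = 5.
Posterior ∝ λ^9e^(−4λ) · λ^33e^(−5λ) = λ^42e^(−9λ), i.e. Gamma(shape=43, rate=9).
The mode of a Gamma(a, b) with a ≥ 1 (shape–rate) is (a−1)/b = 42/9 ≈ 4.667.

λ̂_MAP = 4.667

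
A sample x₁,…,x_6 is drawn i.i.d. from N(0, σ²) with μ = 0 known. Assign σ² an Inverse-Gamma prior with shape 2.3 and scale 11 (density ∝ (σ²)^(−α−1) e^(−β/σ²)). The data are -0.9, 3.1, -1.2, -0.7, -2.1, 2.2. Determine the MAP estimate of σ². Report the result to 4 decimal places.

σ̂²_MAP = 3.4603

Sum of squared deviations about the known mean: SS = (-0.9−0)² + (3.1−0)² + (-1.2−0)² + (-0.7−0)² + (-2.1−0)² + (2.2−0)² = 21.6.
The Normal likelihood contributes (σ²)^(−n/2) exp(−SS/(2σ²)), so the posterior is Inverse-Gamma(α + n/2, β + SS/2) = Inverse-Gamma(5.3, 21.8).
The mode of Inverse-Gamma(a, b) is b/(a+1) = 21.8/6.3 ≈ 3.4603.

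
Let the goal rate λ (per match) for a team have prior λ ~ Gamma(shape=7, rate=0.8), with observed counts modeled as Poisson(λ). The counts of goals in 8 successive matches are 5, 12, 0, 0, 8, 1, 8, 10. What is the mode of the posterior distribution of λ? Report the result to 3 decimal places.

λ̂_MAP = 5.682

Σxᵢ = 5+12+0+0+8+1+8+10 = 44, with n = 8.
Posterior ∝ λ^6e^(−0.8λ) · λ^44e^(−8λ) = λ^50e^(−8.8λ), i.e. Gamma(shape=51, rate=8.8).
The mode of a Gamma(a, b) with a ≥ 1 (shape–rate) is (a−1)/b = 50/8.8 ≈ 5.682.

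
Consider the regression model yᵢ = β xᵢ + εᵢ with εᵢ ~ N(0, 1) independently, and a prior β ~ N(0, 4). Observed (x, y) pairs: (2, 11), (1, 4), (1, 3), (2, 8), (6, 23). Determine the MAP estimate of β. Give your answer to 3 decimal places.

log p(β | y) = −Σ(yᵢ − βxᵢ)²/(2·1) − β²/(2·4) + const.
Setting the derivative to zero: Σxᵢ(yᵢ − βxᵢ)/1 − β/4 = 0, so β = Σxᵢyᵢ / (Σxᵢ² + σ²/τ²).
Σxᵢyᵢ = 2·11 + 1·4 + 1·3 + 2·8 + 6·23 = 183; Σxᵢ² = 46; σ²/τ² = 0.25.
β̂_MAP = 183 / (46 + 0.25) = 183/46.25 ≈ 3.957.

β̂_MAP = 3.957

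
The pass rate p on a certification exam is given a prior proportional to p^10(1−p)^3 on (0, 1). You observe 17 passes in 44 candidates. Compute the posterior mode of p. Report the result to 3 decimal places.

The prior density ∝ p^10(1−p)^3 is the kernel of Beta(11, 4).
Data: 17 successes in 44 trials. The binomial likelihood contributes p^17(1−p)^27, so the posterior is Beta(11+17, 4+27) = Beta(28, 31).
For Beta(a, b) with a, b > 1 the mode is (a−1)/(a+b−2) = 27/57 ≈ 0.474.

p̂_MAP = 0.474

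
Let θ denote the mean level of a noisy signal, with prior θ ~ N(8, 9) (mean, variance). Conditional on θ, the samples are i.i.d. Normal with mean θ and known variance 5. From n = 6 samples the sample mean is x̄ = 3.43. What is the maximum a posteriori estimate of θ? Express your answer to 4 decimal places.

θ̂_MAP = 3.8173

n = 6, x̄ = 3.43.
For a Normal prior and Normal likelihood with known variance, the posterior is Normal; its mode equals its mean, the precision-weighted average.
Prior precision 1/σ₀² = 1/9; data precision n/σ² = 6/5 = 1.2.
θ̂ = ((1/9)·8 + 1.2·3.43) / (1/9 + 1.2) = (11261/2250)/(59/45) = 11261/2950 ≈ 3.8173.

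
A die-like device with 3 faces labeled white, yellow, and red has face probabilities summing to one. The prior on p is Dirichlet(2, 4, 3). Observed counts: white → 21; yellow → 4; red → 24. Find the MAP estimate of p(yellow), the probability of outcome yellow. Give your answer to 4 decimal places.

MAP estimate of p(yellow) = 0.1273

The posterior is Dirichlet(αᵢ + nᵢ) = Dirichlet(23, 8, 27).
For a Dirichlet(a₁,…,a_K) with all aᵢ > 1, the mode has j-th component (aⱼ − 1)/(Σaᵢ − K).
Here Σaᵢ = 58 and K = 3, so p(yellow) = (8 − 1)/(58 − 3) = 7/55 ≈ 0.1273.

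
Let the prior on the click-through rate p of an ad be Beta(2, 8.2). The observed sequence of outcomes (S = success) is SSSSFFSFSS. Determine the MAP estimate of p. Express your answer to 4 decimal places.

Prior: Beta(2, 8.2).
Data: 7 successes in 10 trials (from the sequence). The binomial likelihood contributes p^7(1−p)^3, so the posterior is Beta(2+7, 8.2+3) = Beta(9, 11.2).
For Beta(a, b) with a, b > 1 the mode is (a−1)/(a+b−2) = 8/18.2 ≈ 0.4396.

p̂_MAP = 0.4396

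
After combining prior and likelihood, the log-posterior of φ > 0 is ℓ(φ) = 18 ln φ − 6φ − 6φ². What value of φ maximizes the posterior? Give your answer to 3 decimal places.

ℓ'(φ) = 18/φ − 6 − 12φ. Setting this to zero and multiplying by φ: 12φ² + 6φ − 18 = 0.
φ = (−6 + √(6² + 4·12·18)) / (2·12) = (−6 + √900) / 24 = (−6 + 30)/24 = 1.
ℓ''(φ) = −18/φ² − 12 < 0, confirming a maximum.

φ̂_MAP = 1.000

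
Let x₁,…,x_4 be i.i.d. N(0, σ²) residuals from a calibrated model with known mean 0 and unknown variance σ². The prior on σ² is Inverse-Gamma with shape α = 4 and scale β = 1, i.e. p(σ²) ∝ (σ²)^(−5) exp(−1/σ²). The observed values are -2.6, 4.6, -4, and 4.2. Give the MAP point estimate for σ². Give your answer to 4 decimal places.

Sum of squared deviations about the known mean: SS = (-2.6−0)² + (4.6−0)² + (-4−0)² + (4.2−0)² = 61.56.
The Normal likelihood contributes (σ²)^(−n/2) exp(−SS/(2σ²)), so the posterior is Inverse-Gamma(α + n/2, β + SS/2) = Inverse-Gamma(6, 31.78).
The mode of Inverse-Gamma(a, b) is b/(a+1) = 31.78/7 ≈ 4.5400.

σ̂²_MAP = 4.5400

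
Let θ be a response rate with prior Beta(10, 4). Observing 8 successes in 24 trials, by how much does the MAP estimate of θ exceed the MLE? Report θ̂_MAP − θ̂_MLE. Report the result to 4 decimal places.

Posterior is Beta(18, 20); MAP = (18−1)/(38−2) = 17/36 ≈ 0.47222.
MLE ignores the prior: θ̂_MLE = k/n = 8/24 ≈ 0.33333.
Difference = 17/36 − 8/24 = 5/36 ≈ 0.1389.

MAP − MLE = 0.1389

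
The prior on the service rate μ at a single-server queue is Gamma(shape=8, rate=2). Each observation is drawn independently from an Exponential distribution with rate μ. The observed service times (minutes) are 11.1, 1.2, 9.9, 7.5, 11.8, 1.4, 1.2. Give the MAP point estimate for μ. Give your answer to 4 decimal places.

The Exponential(rate=μ) likelihood is ∝ μ^n e^(−μΣtᵢ). Here n = 7 and Σtᵢ = 11.1 + 1.2 + 9.9 + 7.5 + 11.8 + 1.4 + 1.2 = 44.1.
Posterior ∝ μ^7e^(−2μ) · μ^7e^(−44.1μ) = μ^14e^(−46.1μ), i.e. Gamma(15, 46.1).
Mode = (a−1)/b = 14/46.1 ≈ 0.3037.

μ̂_MAP = 0.3037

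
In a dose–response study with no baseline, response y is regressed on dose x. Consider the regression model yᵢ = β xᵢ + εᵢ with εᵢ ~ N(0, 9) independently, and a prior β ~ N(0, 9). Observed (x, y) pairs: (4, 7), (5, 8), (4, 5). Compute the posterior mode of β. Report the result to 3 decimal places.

β̂_MAP = 1.517

log p(β | y) = −Σ(yᵢ − βxᵢ)²/(2·9) − β²/(2·9) + const.
Setting the derivative to zero: Σxᵢ(yᵢ − βxᵢ)/9 − β/9 = 0, so β = Σxᵢyᵢ / (Σxᵢ² + σ²/τ²).
Σxᵢyᵢ = 4·7 + 5·8 + 4·5 = 88; Σxᵢ² = 57; σ²/τ² = 1.
β̂_MAP = 88 / (57 + 1) = 88/58 ≈ 1.517.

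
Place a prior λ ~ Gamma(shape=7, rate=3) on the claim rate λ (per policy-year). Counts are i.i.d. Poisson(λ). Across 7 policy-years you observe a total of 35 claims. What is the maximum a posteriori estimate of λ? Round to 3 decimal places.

Σxᵢ = 35, n = 7.
Posterior ∝ λ^6e^(−3λ) · λ^35e^(−7λ) = λ^41e^(−10λ), i.e. Gamma(shape=42, rate=10).
The mode of a Gamma(a, b) with a ≥ 1 (shape–rate) is (a−1)/b = 41/10 ≈ 4.100.

λ̂_MAP = 4.100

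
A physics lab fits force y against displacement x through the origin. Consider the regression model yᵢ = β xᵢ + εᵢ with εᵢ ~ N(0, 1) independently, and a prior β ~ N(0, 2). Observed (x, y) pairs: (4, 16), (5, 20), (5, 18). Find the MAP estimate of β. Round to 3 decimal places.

β̂_MAP = 3.820

log p(β | y) = −Σ(yᵢ − βxᵢ)²/(2·1) − β²/(2·2) + const.
Setting the derivative to zero: Σxᵢ(yᵢ − βxᵢ)/1 − β/2 = 0, so β = Σxᵢyᵢ / (Σxᵢ² + σ²/τ²).
Σxᵢyᵢ = 4·16 + 5·20 + 5·18 = 254; Σxᵢ² = 66; σ²/τ² = 0.5.
β̂_MAP = 254 / (66 + 0.5) = 254/66.5 ≈ 3.820.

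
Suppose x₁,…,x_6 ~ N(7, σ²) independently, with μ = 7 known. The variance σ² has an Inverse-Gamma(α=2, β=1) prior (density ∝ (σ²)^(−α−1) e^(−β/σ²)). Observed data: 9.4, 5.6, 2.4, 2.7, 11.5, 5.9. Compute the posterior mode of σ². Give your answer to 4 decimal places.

σ̂²_MAP = 5.9025

Sum of squared deviations about the known mean: SS = (9.4−7)² + (5.6−7)² + (2.4−7)² + (2.7−7)² + (11.5−7)² + (5.9−7)² = 68.83.
The Normal likelihood contributes (σ²)^(−n/2) exp(−SS/(2σ²)), so the posterior is Inverse-Gamma(α + n/2, β + SS/2) = Inverse-Gamma(5, 35.415).
The mode of Inverse-Gamma(a, b) is b/(a+1) = 35.415/6 ≈ 5.9025.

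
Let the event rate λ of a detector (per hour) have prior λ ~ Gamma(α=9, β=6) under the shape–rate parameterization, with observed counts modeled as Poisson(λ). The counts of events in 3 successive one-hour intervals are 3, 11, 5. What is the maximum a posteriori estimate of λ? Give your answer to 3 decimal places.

Σxᵢ = 3+11+5 = 19, with n = 3.
Posterior ∝ λ^8e^(−6λ) · λ^19e^(−3λ) = λ^27e^(−9λ), i.e. Gamma(shape=28, rate=9).
The mode of a Gamma(a, b) with a ≥ 1 (shape–rate) is (a−1)/b = 27/9 ≈ 3.000.

λ̂_MAP = 3.000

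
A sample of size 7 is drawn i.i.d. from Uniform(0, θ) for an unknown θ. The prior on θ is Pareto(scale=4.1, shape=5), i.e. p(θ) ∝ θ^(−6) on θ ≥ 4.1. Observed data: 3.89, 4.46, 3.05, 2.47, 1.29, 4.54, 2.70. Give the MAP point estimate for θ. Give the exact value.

The Uniform(0, θ) likelihood is θ^(−n) for θ ≥ max(xᵢ), zero otherwise. Here max(xᵢ) = 4.54.
Posterior ∝ θ^(−6) · θ^(−7) = θ^(−13) on θ ≥ max(4.1, 4.54) = 4.54.
This density is strictly decreasing in θ, so the posterior mode lies at the lower boundary of the support.

θ̂_MAP = 4.54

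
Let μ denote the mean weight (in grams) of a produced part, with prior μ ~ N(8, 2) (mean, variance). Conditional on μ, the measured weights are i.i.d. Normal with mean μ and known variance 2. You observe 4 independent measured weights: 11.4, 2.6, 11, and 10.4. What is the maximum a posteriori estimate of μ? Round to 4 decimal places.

n = 4; x̄ = (11.4 + 2.6 + 11 + 10.4)/4 = 35.4/4 = 8.85.
For a Normal prior and Normal likelihood with known variance, the posterior is Normal; its mode equals its mean, the precision-weighted average.
Prior precision 1/σ₀² = 1/2 = 0.5; data precision n/σ² = 4/2 = 2.
μ̂ = (0.5·8 + 2·8.85) / (0.5 + 2) = 21.7/2.5 = 8.6800.

μ̂_MAP = 8.6800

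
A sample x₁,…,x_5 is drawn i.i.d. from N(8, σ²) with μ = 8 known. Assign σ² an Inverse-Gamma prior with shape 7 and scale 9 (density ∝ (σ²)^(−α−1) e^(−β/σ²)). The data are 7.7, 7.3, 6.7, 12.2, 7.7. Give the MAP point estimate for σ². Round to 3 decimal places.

σ̂²_MAP = 1.810

Sum of squared deviations about the known mean: SS = (7.7−8)² + (7.3−8)² + (6.7−8)² + (12.2−8)² + (7.7−8)² = 20.
The Normal likelihood contributes (σ²)^(−n/2) exp(−SS/(2σ²)), so the posterior is Inverse-Gamma(α + n/2, β + SS/2) = Inverse-Gamma(9.5, 19).
The mode of Inverse-Gamma(a, b) is b/(a+1) = 19/10.5 ≈ 1.810.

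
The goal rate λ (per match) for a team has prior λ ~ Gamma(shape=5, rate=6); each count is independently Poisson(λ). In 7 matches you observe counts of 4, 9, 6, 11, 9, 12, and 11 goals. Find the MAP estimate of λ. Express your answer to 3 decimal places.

λ̂_MAP = 5.077

Σxᵢ = 4+9+6+11+9+12+11 = 62, with n = 7.
Posterior ∝ λ^4e^(−6λ) · λ^62e^(−7λ) = λ^66e^(−13λ), i.e. Gamma(shape=67, rate=13).
The mode of a Gamma(a, b) with a ≥ 1 (shape–rate) is (a−1)/b = 66/13 ≈ 5.077.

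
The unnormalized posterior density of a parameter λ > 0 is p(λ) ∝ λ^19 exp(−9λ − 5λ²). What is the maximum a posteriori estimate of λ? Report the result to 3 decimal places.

λ̂_MAP = 1.000

ℓ'(λ) = 19/λ − 9 − 10λ. Setting this to zero and multiplying by λ: 10λ² + 9λ − 19 = 0.
λ = (−9 + √(9² + 4·10·19)) / (2·10) = (−9 + √841) / 20 = (−9 + 29)/20 = 1.
ℓ''(λ) = −19/λ² − 10 < 0, confirming a maximum.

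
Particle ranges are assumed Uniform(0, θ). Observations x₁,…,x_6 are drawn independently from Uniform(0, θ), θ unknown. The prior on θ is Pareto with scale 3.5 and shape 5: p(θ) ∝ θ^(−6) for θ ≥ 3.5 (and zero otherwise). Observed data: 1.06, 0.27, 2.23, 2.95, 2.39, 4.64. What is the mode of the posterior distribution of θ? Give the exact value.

θ̂_MAP = 4.64

The Uniform(0, θ) likelihood is θ^(−n) for θ ≥ max(xᵢ), zero otherwise. Here max(xᵢ) = 4.64.
Posterior ∝ θ^(−6) · θ^(−6) = θ^(−12) on θ ≥ max(3.5, 4.64) = 4.64.
This density is strictly decreasing in θ, so the posterior mode lies at the lower boundary of the support.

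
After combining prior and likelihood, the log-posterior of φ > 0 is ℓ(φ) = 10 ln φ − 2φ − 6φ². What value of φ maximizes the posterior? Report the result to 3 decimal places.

φ̂_MAP = 0.833

ℓ'(φ) = 10/φ − 2 − 12φ. Setting this to zero and multiplying by φ: 12φ² + 2φ − 10 = 0.
φ = (−2 + √(2² + 4·12·10)) / (2·12) = (−2 + √484) / 24 = (−2 + 22)/24 = 5/6.
ℓ''(φ) = −10/φ² − 12 < 0, confirming a maximum.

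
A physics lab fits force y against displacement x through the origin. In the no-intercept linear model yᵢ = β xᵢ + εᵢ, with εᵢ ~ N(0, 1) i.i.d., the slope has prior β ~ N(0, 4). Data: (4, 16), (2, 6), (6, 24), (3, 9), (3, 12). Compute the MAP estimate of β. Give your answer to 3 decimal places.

β̂_MAP = 3.811

log p(β | y) = −Σ(yᵢ − βxᵢ)²/(2·1) − β²/(2·4) + const.
Setting the derivative to zero: Σxᵢ(yᵢ − βxᵢ)/1 − β/4 = 0, so β = Σxᵢyᵢ / (Σxᵢ² + σ²/τ²).
Σxᵢyᵢ = 4·16 + 2·6 + 6·24 + 3·9 + 3·12 = 283; Σxᵢ² = 74; σ²/τ² = 0.25.
β̂_MAP = 283 / (74 + 0.25) = 283/74.25 ≈ 3.811.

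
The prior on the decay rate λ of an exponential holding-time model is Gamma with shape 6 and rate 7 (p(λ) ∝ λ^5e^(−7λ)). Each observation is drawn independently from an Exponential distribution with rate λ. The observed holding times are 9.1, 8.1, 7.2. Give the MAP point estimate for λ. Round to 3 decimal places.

The Exponential(rate=λ) likelihood is ∝ λ^n e^(−λΣtᵢ). Here n = 3 and Σtᵢ = 9.1 + 8.1 + 7.2 = 24.4.
Posterior ∝ λ^5e^(−7λ) · λ^3e^(−24.4λ) = λ^8e^(−31.4λ), i.e. Gamma(9, 31.4).
Mode = (a−1)/b = 8/31.4 ≈ 0.255.

λ̂_MAP = 0.255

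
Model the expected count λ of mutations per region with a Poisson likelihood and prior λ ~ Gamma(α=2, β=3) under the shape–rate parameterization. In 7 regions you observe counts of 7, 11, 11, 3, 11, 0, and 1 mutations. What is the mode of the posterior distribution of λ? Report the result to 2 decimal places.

λ̂_MAP = 4.50

Σxᵢ = 7+11+11+3+11+0+1 = 44, with n = 7.
Posterior ∝ λe^(−3λ) · λ^44e^(−7λ) = λ^45e^(−10λ), i.e. Gamma(shape=46, rate=10).
The mode of a Gamma(a, b) with a ≥ 1 (shape–rate) is (a−1)/b = 45/10 ≈ 4.50.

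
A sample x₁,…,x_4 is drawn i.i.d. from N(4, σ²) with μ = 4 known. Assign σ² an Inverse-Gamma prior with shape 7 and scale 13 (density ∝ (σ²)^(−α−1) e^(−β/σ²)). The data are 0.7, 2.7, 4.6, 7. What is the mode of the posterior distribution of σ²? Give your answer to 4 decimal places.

σ̂²_MAP = 2.3970

Sum of squared deviations about the known mean: SS = (0.7−4)² + (2.7−4)² + (4.6−4)² + (7−4)² = 21.94.
The Normal likelihood contributes (σ²)^(−n/2) exp(−SS/(2σ²)), so the posterior is Inverse-Gamma(α + n/2, β + SS/2) = Inverse-Gamma(9, 23.97).
The mode of Inverse-Gamma(a, b) is b/(a+1) = 23.97/10 ≈ 2.3970.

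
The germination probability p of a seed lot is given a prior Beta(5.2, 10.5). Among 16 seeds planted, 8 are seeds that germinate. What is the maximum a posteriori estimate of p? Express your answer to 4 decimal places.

p̂_MAP = 0.4108

Prior: Beta(5.2, 10.5).
Data: 8 successes in 16 trials. The binomial likelihood contributes p^8(1−p)^8, so the posterior is Beta(5.2+8, 10.5+8) = Beta(13.2, 18.5).
For Beta(a, b) with a, b > 1 the mode is (a−1)/(a+b−2) = 12.2/29.7 ≈ 0.4108.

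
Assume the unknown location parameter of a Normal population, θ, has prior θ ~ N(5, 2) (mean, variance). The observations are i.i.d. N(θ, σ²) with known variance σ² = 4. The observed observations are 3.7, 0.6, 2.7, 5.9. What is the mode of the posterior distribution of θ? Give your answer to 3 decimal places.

n = 4; x̄ = (3.7 + 0.6 + 2.7 + 5.9)/4 = 12.9/4 = 3.225.
For a Normal prior and Normal likelihood with known variance, the posterior is Normal; its mode equals its mean, the precision-weighted average.
Prior precision 1/σ₀² = 1/2 = 0.5; data precision n/σ² = 4/4 = 1.
θ̂ = (0.5·5 + 1·3.225) / (0.5 + 1) = 5.725/1.5 = 229/60 ≈ 3.817.

θ̂_MAP = 3.817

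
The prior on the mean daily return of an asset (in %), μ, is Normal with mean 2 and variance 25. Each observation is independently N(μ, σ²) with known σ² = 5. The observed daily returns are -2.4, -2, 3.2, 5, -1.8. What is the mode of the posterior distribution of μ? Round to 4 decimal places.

n = 5; x̄ = ((-2.4) + (-2) + 3.2 + 5 + (-1.8))/5 = 2/5 = 0.4.
For a Normal prior and Normal likelihood with known variance, the posterior is Normal; its mode equals its mean, the precision-weighted average.
Prior precision 1/σ₀² = 1/25 = 0.04; data precision n/σ² = 5/5 = 1.
μ̂ = (0.04·2 + 1·0.4) / (0.04 + 1) = 0.48/1.04 = 6/13 ≈ 0.4615.

μ̂_MAP = 0.4615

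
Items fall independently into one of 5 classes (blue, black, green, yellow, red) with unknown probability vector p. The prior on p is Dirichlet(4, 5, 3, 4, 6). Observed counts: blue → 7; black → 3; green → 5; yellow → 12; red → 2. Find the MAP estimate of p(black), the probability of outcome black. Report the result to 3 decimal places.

The posterior is Dirichlet(αᵢ + nᵢ) = Dirichlet(11, 8, 8, 16, 8).
For a Dirichlet(a₁,…,a_K) with all aᵢ > 1, the mode has j-th component (aⱼ − 1)/(Σaᵢ − K).
Here Σaᵢ = 51 and K = 5, so p(black) = (8 − 1)/(51 − 5) = 7/46 ≈ 0.152.

MAP estimate of p(black) = 0.152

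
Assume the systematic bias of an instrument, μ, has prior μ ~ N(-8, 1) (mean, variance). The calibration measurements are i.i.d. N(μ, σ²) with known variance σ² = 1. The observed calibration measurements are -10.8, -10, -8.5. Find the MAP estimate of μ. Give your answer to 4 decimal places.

n = 3; x̄ = ((-10.8) + (-10) + (-8.5))/3 = -29.3/3 = -293/30 ≈ -9.7667.
For a Normal prior and Normal likelihood with known variance, the posterior is Normal; its mode equals its mean, the precision-weighted average.
Prior precision 1/σ₀² = 1/1 = 1; data precision n/σ² = 3/1 = 3.
μ̂ = (1·(-8) + 3·(-293/30)) / (1 + 3) = (-37.3)/4 = -9.3250.

μ̂_MAP = -9.3250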